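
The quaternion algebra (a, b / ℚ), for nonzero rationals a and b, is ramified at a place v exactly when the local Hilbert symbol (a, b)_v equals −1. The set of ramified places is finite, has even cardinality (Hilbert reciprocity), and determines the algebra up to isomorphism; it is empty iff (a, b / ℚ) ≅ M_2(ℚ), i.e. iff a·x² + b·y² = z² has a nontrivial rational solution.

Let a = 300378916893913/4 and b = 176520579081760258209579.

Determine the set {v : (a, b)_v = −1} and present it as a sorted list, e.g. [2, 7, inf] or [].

(a, b) ≡ (15457, 38019) mod (ℚ^×)²; places V = {2, 3, 11, 13, 19, 23, 29, 41, ∞}.
(a,b)_19: α=2, u≡13; β=3, v≡4 (mod 19); (13|19)=-1, (4|19)=+1; sign (−1)^0·-1^3·+1^2 = -1.
(a,b)_3: α=0, u≡1; β=1, v≡1 (mod 3); (1|3)=+1, (1|3)=+1; sign (−1)^0·+1^1·+1^0 = +1.
(a,b)_11: α=2, u≡6; β=2, v≡1 (mod 11); (6|11)=-1, (1|11)=+1; sign (−1)^0·-1^2·+1^2 = +1.
(a,b)_29: α=3, u≡26; β=5, v≡20 (mod 29); (26|29)=-1, (20|29)=+1; sign (−1)^0·-1^5·+1^3 = -1.
(a,b)_2: α=-2, β=0; u≡1, v≡3 (mod 8); ε(u)ε(v)=0·1, αω(v)=-2·1, βω(u)=0·0; sum ≡ 0  ⇒  +1.
(a,b)_∞: sgn(15457)=+, sgn(38019)=+, so +1.
(a,b)_41: α=1, u≡18; β=2, v≡24 (mod 41); (18|41)=+1, (24|41)=-1; sign (−1)^0·+1^2·-1^1 = -1.
(a,b)_13: α=1, u≡11; β=2, v≡2 (mod 13); (11|13)=-1, (2|13)=-1; sign (−1)^0·-1^2·-1^1 = -1.
(a,b)_23: α=2, u≡13; β=3, v≡5 (mod 23); (13|23)=+1, (5|23)=-1; sign (−1)^0·+1^3·-1^2 = +1.
Ram(15457, 38019) = {13, 19, 29, 41}; no ℚ_13-point on the conic.

[13, 19, 29, 41]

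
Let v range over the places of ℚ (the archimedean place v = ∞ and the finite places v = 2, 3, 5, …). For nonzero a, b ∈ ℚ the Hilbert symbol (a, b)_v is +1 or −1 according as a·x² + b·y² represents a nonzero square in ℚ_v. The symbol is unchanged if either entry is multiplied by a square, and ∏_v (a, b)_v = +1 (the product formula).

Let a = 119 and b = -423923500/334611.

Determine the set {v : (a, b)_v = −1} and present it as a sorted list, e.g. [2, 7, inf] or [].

(a, b) ≡ (119, -36465) mod (ℚ^×)²; places V = {2, 3, 5, 7, 11, 13, 17, ∞}.
(a,b)_7: α=1, u≡3; β=2, v≡6 (mod 7); (3|7)=-1, (6|7)=-1; sign (−1)^0·-1^2·-1^1 = -1.
(a,b)_17: α=1, u≡7; β=-1, v≡14 (mod 17); (7|17)=-1, (14|17)=-1; sign (−1)^0·-1^-1·-1^1 = +1.
(a,b)_5: α=0, u≡4; β=3, v≡2 (mod 5); (4|5)=+1, (2|5)=-1; sign (−1)^0·+1^3·-1^0 = +1.
(a,b)_∞: sgn(119)=+, sgn(-36465)=−, so +1.
(a,b)_3: α=0, u≡2; β=-9, v≡1 (mod 3); (2|3)=-1, (1|3)=+1; sign (−1)^0·-1^-9·+1^0 = -1.
(a,b)_13: α=0, u≡2; β=1, v≡3 (mod 13); (2|13)=-1, (3|13)=+1; sign (−1)^0·-1^1·+1^0 = -1.
(a,b)_11: α=0, u≡9; β=3, v≡8 (mod 11); (9|11)=+1, (8|11)=-1; sign (−1)^0·+1^3·-1^0 = +1.
(a,b)_2: α=0, β=2; u≡7, v≡7 (mod 8); ε(u)ε(v)=1·1, αω(v)=0·0, βω(u)=2·0; sum ≡ 1  ⇒  -1.
|Ram(119, -36465)| = 4, even; anisotropic at {2, 3, 7, 13}.

[2, 3, 7, 13]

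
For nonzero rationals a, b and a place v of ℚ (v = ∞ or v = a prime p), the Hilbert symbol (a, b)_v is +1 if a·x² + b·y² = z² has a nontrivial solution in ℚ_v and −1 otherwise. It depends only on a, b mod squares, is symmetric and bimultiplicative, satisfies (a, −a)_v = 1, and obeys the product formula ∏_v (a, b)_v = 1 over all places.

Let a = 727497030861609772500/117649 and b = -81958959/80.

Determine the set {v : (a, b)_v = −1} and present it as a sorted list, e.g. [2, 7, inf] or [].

[37, 41]

Mod squares: a ≡ 29, b ≡ -5059195. Check v ∈ {∞, 2, 3, 5, 7, 11, 23, 29, 37, 41}.
v=7: a=7^-6·(≡2), b=7^0·(≡3) mod 7; (2|7)=+1, (3|7)=-1; (−1)^{-6·0·3}·(+1)^0·(-1)^-6 = +1.
v=41: a=41^2·(≡19), b=41^1·(≡22) mod 41; (19|41)=-1, (22|41)=-1; (−1)^{2·1·20}·(-1)^1·(-1)^2 = -1.
v=37: a=37^2·(≡35), b=37^1·(≡20) mod 37; (35|37)=-1, (20|37)=-1; (−1)^{2·1·18}·(-1)^1·(-1)^2 = -1.
v=5: a=5^4·(≡4), b=5^-1·(≡1) mod 5; (4|5)=+1, (1|5)=+1; (−1)^{4·-1·2}·(+1)^-1·(+1)^4 = +1.
v=23: a=23^2·(≡16), b=23^1·(≡17) mod 23; (16|23)=+1, (17|23)=-1; (−1)^{2·1·11}·(+1)^1·(-1)^2 = +1.
v=29: a=29^3·(≡24), b=29^1·(≡9) mod 29; (24|29)=+1, (9|29)=+1; (−1)^{3·1·14}·(+1)^1·(+1)^3 = +1.
v=11: a=11^2·(≡6), b=11^0·(≡2) mod 11; (6|11)=-1, (2|11)=-1; (−1)^{2·0·5}·(-1)^0·(-1)^2 = +1.
v=3: a=3^4·(≡2), b=3^4·(≡2) mod 3; (2|3)=-1, (2|3)=-1; (−1)^{4·4·1}·(-1)^4·(-1)^4 = +1.
v=2: v_2(a)=2, v_2(b)=-4; units ≡ 5, 5 (mod 8); ε·ε+αω+βω = 0·0+2·1+-4·1 ≡ 0  ⇒  (a,b)_2 = +1.
v=∞: 29 > 0 and -5059195 < 0  ⇒  (a,b)_∞ = +1.
(29, -5059195 / ℚ) ramifies at {37, 41}: a division algebra.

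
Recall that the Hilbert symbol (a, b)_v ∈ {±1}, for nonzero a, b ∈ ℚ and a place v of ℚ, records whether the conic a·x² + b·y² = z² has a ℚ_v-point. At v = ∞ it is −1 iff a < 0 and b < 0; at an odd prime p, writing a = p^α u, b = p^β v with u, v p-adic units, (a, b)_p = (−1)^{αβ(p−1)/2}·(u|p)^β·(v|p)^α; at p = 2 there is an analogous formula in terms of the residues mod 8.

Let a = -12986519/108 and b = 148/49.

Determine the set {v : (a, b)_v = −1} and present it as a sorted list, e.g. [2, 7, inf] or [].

Mod squares: a ≡ -795093, b ≡ 37. Check v ∈ {∞, 2, 3, 7, 13, 19, 29, 37}.
v=29: a=29^1·(≡10), b=29^0·(≡19) mod 29; (10|29)=-1, (19|29)=-1; (−1)^{1·0·14}·(-1)^0·(-1)^1 = -1.
v=3: a=3^-3·(≡1), b=3^0·(≡1) mod 3; (1|3)=+1, (1|3)=+1; (−1)^{-3·0·1}·(+1)^0·(+1)^-3 = +1.
v=37: a=37^1·(≡14), b=37^1·(≡25) mod 37; (14|37)=-1, (25|37)=+1; (−1)^{1·1·18}·(-1)^1·(+1)^1 = -1.
v=13: a=13^1·(≡12), b=13^0·(≡7) mod 13; (12|13)=+1, (7|13)=-1; (−1)^{1·0·6}·(+1)^0·(-1)^1 = -1.
v=7: a=7^2·(≡1), b=7^-2·(≡1) mod 7; (1|7)=+1, (1|7)=+1; (−1)^{2·-2·3}·(+1)^-2·(+1)^2 = +1.
v=∞: -795093 < 0 and 37 > 0  ⇒  (a,b)_∞ = +1.
v=2: v_2(a)=-2, v_2(b)=2; units ≡ 3, 5 (mod 8); ε·ε+αω+βω = 1·0+-2·1+2·1 ≡ 0  ⇒  (a,b)_2 = +1.
v=19: a=19^1·(≡15), b=19^0·(≡10) mod 19; (15|19)=-1, (10|19)=-1; (−1)^{1·0·9}·(-1)^0·(-1)^1 = -1.
(-795093, 37 / ℚ) ramifies at {13, 19, 29, 37}: a division algebra.

[13, 19, 29, 37]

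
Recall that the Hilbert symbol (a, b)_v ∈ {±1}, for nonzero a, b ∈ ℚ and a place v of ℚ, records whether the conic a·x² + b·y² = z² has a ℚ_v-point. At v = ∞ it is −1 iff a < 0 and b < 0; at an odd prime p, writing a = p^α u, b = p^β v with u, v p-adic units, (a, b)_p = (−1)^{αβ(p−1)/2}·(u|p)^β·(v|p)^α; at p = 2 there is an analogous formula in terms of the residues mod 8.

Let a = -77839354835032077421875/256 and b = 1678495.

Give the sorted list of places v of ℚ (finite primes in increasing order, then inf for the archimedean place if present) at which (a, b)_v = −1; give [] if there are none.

Mod squares: a ≡ -88595, b ≡ 34255. Check v ∈ {∞, 2, 3, 5, 7, 13, 17, 29, 31, 47}.
v=47: a=47^1·(≡4), b=47^0·(≡31) mod 47; (4|47)=+1, (31|47)=-1; (−1)^{1·0·23}·(+1)^0·(-1)^1 = -1.
v=29: a=29^1·(≡15), b=29^0·(≡4) mod 29; (15|29)=-1, (4|29)=+1; (−1)^{1·0·14}·(-1)^0·(+1)^1 = +1.
v=13: a=13^1·(≡3), b=13^1·(≡12) mod 13; (3|13)=+1, (12|13)=+1; (−1)^{1·1·6}·(+1)^1·(+1)^1 = +1.
v=2: v_2(a)=-8, v_2(b)=0; units ≡ 5, 7 (mod 8); ε·ε+αω+βω = 0·1+-8·0+0·1 ≡ 0  ⇒  (a,b)_2 = +1.
v=3: a=3^6·(≡1), b=3^0·(≡1) mod 3; (1|3)=+1, (1|3)=+1; (−1)^{6·0·1}·(+1)^0·(+1)^6 = +1.
v=31: a=31^4·(≡11), b=31^1·(≡19) mod 31; (11|31)=-1, (19|31)=+1; (−1)^{4·1·15}·(-1)^1·(+1)^4 = -1.
v=17: a=17^4·(≡8), b=17^1·(≡16) mod 17; (8|17)=+1, (16|17)=+1; (−1)^{4·1·8}·(+1)^1·(+1)^4 = +1.
v=5: a=5^7·(≡4), b=5^1·(≡4) mod 5; (4|5)=+1, (4|5)=+1; (−1)^{7·1·2}·(+1)^1·(+1)^7 = +1.
v=∞: -88595 < 0 and 34255 > 0  ⇒  (a,b)_∞ = +1.
v=7: a=7^0·(≡2), b=7^2·(≡4) mod 7; (2|7)=+1, (4|7)=+1; (−1)^{0·2·3}·(+1)^2·(+1)^0 = +1.
|Ram(-88595, 34255)| = 2, even; anisotropic at {31, 47}.

[31, 47]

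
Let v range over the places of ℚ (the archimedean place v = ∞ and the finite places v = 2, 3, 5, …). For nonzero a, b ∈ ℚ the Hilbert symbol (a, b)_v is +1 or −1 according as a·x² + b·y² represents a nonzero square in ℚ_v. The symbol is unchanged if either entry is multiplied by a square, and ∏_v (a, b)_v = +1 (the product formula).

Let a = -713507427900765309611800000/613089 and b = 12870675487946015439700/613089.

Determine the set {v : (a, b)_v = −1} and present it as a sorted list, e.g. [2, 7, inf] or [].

[5, 11, 13, 19, 37, 43]

(a, b) ≡ (-4690180495, 63973) mod (ℚ^×)²; places V = {2, 3, 5, 7, 11, 13, 19, 23, 29, 31, 37, 43, ∞}.
(a,b)_43: α=3, u≡5; β=2, v≡29 (mod 43); (5|43)=-1, (29|43)=-1; sign (−1)^0·-1^2·-1^3 = -1.
(a,b)_11: α=3, u≡10; β=2, v≡8 (mod 11); (10|11)=-1, (8|11)=-1; sign (−1)^0·-1^2·-1^3 = -1.
(a,b)_37: α=1, u≡6; β=1, v≡34 (mod 37); (6|37)=-1, (34|37)=+1; sign (−1)^0·-1^1·+1^1 = -1.
(a,b)_31: α=3, u≡24; β=2, v≡19 (mod 31); (24|31)=-1, (19|31)=+1; sign (−1)^0·-1^2·+1^3 = +1.
(a,b)_19: α=3, u≡1; β=3, v≡9 (mod 19); (1|19)=+1, (9|19)=+1; sign (−1)^1·+1^3·+1^3 = -1.
(a,b)_7: α=3, u≡6; β=3, v≡1 (mod 7); (6|7)=-1, (1|7)=+1; sign (−1)^1·-1^3·+1^3 = +1.
(a,b)_2: α=6, β=2; u≡1, v≡5 (mod 8); ε(u)ε(v)=0·0, αω(v)=6·1, βω(u)=2·0; sum ≡ 0  ⇒  +1.
(a,b)_5: α=5, u≡1; β=2, v≡2 (mod 5); (1|5)=+1, (2|5)=-1; sign (−1)^0·+1^2·-1^5 = -1.
(a,b)_23: α=0, u≡20; β=2, v≡17 (mod 23); (20|23)=-1, (17|23)=-1; sign (−1)^0·-1^2·-1^0 = +1.
(a,b)_3: α=-6, u≡2; β=-6, v≡1 (mod 3); (2|3)=-1, (1|3)=+1; sign (−1)^0·-1^-6·+1^-6 = +1.
(a,b)_∞: sgn(-4690180495)=−, sgn(63973)=+, so +1.
(a,b)_13: α=1, u≡4; β=1, v≡8 (mod 13); (4|13)=+1, (8|13)=-1; sign (−1)^0·+1^1·-1^1 = -1.
(a,b)_29: α=-2, u≡17; β=-2, v≡5 (mod 29); (17|29)=-1, (5|29)=+1; sign (−1)^0·-1^-2·+1^-2 = +1.
|Ram(-4690180495, 63973)| = 6, even; anisotropic at {5, 11, 13, 19, 37, 43}.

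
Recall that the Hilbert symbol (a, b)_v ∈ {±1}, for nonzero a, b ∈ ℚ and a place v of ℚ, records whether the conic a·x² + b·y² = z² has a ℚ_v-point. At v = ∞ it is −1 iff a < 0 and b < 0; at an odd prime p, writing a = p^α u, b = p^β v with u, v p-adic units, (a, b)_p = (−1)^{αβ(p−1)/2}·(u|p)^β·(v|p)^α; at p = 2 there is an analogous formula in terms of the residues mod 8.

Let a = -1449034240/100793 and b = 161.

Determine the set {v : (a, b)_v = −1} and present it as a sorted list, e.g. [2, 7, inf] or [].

Mod squares: a ≡ -100130, b ≡ 161. Check v ∈ {∞, 2, 5, 7, 11, 17, 19, 23, 31}.
v=31: a=31^3·(≡18), b=31^0·(≡6) mod 31; (18|31)=+1, (6|31)=-1; (−1)^{3·0·15}·(+1)^0·(-1)^3 = -1.
v=2: v_2(a)=9, v_2(b)=0; units ≡ 7, 1 (mod 8); ε·ε+αω+βω = 1·0+9·0+0·0 ≡ 0  ⇒  (a,b)_2 = +1.
v=19: a=19^1·(≡12), b=19^0·(≡9) mod 19; (12|19)=-1, (9|19)=+1; (−1)^{1·0·9}·(-1)^0·(+1)^1 = +1.
v=11: a=11^-2·(≡9), b=11^0·(≡7) mod 11; (9|11)=+1, (7|11)=-1; (−1)^{-2·0·5}·(+1)^0·(-1)^-2 = +1.
v=23: a=23^0·(≡1), b=23^1·(≡7) mod 23; (1|23)=+1, (7|23)=-1; (−1)^{0·1·11}·(+1)^1·(-1)^0 = +1.
v=7: a=7^-2·(≡3), b=7^1·(≡2) mod 7; (3|7)=-1, (2|7)=+1; (−1)^{-2·1·3}·(-1)^1·(+1)^-2 = -1.
v=5: a=5^1·(≡4), b=5^0·(≡1) mod 5; (4|5)=+1, (1|5)=+1; (−1)^{1·0·2}·(+1)^0·(+1)^1 = +1.
v=17: a=17^-1·(≡1), b=17^0·(≡8) mod 17; (1|17)=+1, (8|17)=+1; (−1)^{-1·0·8}·(+1)^0·(+1)^-1 = +1.
v=∞: -100130 < 0 and 161 > 0  ⇒  (a,b)_∞ = +1.
(-100130, 161 / ℚ) ramifies at {7, 31}: a division algebra.

[7, 31]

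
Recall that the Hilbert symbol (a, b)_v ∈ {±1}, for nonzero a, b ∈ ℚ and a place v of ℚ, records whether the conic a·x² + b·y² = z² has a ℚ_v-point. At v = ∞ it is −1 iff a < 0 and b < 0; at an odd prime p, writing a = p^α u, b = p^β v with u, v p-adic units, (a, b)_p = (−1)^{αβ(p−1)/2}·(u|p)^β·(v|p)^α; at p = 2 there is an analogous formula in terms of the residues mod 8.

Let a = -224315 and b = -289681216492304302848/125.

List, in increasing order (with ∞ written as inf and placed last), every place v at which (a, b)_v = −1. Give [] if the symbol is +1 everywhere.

[7, 13, 29, inf]

Mod squares: a ≡ -224315, b ≡ -96135. Check v ∈ {∞, 2, 3, 5, 7, 13, 17, 19, 29}.
v=13: a=13^1·(≡9), b=13^3·(≡5) mod 13; (9|13)=+1, (5|13)=-1; (−1)^{1·3·6}·(+1)^3·(-1)^1 = -1.
v=29: a=29^1·(≡8), b=29^3·(≡1) mod 29; (8|29)=-1, (1|29)=+1; (−1)^{1·3·14}·(-1)^3·(+1)^1 = -1.
v=5: a=5^1·(≡2), b=5^-3·(≡2) mod 5; (2|5)=-1, (2|5)=-1; (−1)^{1·-3·2}·(-1)^-3·(-1)^1 = +1.
v=∞: -224315 < 0 and -96135 < 0  ⇒  (a,b)_∞ = -1.
v=3: a=3^0·(≡1), b=3^5·(≡1) mod 3; (1|3)=+1, (1|3)=+1; (−1)^{0·5·1}·(+1)^5·(+1)^0 = +1.
v=17: a=17^1·(≡14), b=17^3·(≡10) mod 17; (14|17)=-1, (10|17)=-1; (−1)^{1·3·8}·(-1)^3·(-1)^1 = +1.
v=7: a=7^1·(≡1), b=7^2·(≡3) mod 7; (1|7)=+1, (3|7)=-1; (−1)^{1·2·3}·(+1)^2·(-1)^1 = -1.
v=19: a=19^0·(≡18), b=19^2·(≡5) mod 19; (18|19)=-1, (5|19)=+1; (−1)^{0·2·9}·(-1)^2·(+1)^0 = +1.
v=2: v_2(a)=0, v_2(b)=8; units ≡ 5, 1 (mod 8); ε·ε+αω+βω = 0·0+0·0+8·1 ≡ 0  ⇒  (a,b)_2 = +1.
Ram(-224315, -96135) = {7, 13, 29, ∞}; no ℚ_7-point on the conic.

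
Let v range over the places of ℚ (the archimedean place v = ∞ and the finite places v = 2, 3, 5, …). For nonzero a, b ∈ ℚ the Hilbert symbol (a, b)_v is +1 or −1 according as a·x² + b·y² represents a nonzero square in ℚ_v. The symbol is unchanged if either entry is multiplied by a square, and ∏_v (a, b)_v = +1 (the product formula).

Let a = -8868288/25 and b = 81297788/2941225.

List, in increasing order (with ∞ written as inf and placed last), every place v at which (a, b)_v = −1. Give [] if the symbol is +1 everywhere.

[3, 13, 17, 19]

Mod squares: a ≡ -138567, b ≡ 143. Check v ∈ {∞, 2, 3, 5, 7, 11, 13, 17, 19, 29}.
v=13: a=13^1·(≡1), b=13^3·(≡6) mod 13; (1|13)=+1, (6|13)=-1; (−1)^{1·3·6}·(+1)^3·(-1)^1 = -1.
v=7: a=7^0·(≡3), b=7^-6·(≡3) mod 7; (3|7)=-1, (3|7)=-1; (−1)^{0·-6·3}·(-1)^-6·(-1)^0 = +1.
v=3: a=3^1·(≡2), b=3^0·(≡2) mod 3; (2|3)=-1, (2|3)=-1; (−1)^{1·0·1}·(-1)^0·(-1)^1 = -1.
v=17: a=17^1·(≡4), b=17^0·(≡12) mod 17; (4|17)=+1, (12|17)=-1; (−1)^{1·0·8}·(+1)^0·(-1)^1 = -1.
v=∞: -138567 < 0 and 143 > 0  ⇒  (a,b)_∞ = +1.
v=29: a=29^0·(≡22), b=29^2·(≡17) mod 29; (22|29)=+1, (17|29)=-1; (−1)^{0·2·14}·(+1)^2·(-1)^0 = +1.
v=2: v_2(a)=6, v_2(b)=2; units ≡ 1, 7 (mod 8); ε·ε+αω+βω = 0·1+6·0+2·0 ≡ 0  ⇒  (a,b)_2 = +1.
v=19: a=19^1·(≡13), b=19^0·(≡3) mod 19; (13|19)=-1, (3|19)=-1; (−1)^{1·0·9}·(-1)^0·(-1)^1 = -1.
v=11: a=11^1·(≡5), b=11^1·(≡6) mod 11; (5|11)=+1, (6|11)=-1; (−1)^{1·1·5}·(+1)^1·(-1)^1 = +1.
v=5: a=5^-2·(≡2), b=5^-2·(≡2) mod 5; (2|5)=-1, (2|5)=-1; (−1)^{-2·-2·2}·(-1)^-2·(-1)^-2 = +1.
Ram(-138567, 143) = {3, 13, 17, 19}; no ℚ_3-point on the conic.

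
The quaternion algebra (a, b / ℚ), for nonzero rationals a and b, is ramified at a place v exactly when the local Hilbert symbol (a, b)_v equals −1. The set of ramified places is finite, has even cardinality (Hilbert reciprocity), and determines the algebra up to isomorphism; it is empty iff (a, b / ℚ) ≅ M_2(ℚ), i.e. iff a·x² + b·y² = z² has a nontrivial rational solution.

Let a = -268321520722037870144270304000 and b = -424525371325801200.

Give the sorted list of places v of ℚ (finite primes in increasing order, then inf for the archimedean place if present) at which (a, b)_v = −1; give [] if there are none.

[5, 7, 47, inf]

(a, b) ≡ (-406315, -97223) mod (ℚ^×)²; places V = {2, 3, 5, 7, 13, 17, 19, 43, 47, ∞}.
(a,b)_3: α=4, u≡2; β=4, v≡1 (mod 3); (2|3)=-1, (1|3)=+1; sign (−1)^0·-1^4·+1^4 = +1.
(a,b)_19: α=5, u≡17; β=3, v≡15 (mod 19); (17|19)=+1, (15|19)=-1; sign (−1)^1·+1^3·-1^5 = +1.
(a,b)_43: α=2, u≡10; β=1, v≡34 (mod 43); (10|43)=+1, (34|43)=-1; sign (−1)^0·+1^1·-1^2 = +1.
(a,b)_17: α=2, u≡2; β=1, v≡5 (mod 17); (2|17)=+1, (5|17)=-1; sign (−1)^0·+1^1·-1^2 = +1.
(a,b)_2: α=8, β=4; u≡5, v≡1 (mod 8); ε(u)ε(v)=0·0, αω(v)=8·0, βω(u)=4·1; sum ≡ 0  ⇒  +1.
(a,b)_∞: sgn(-406315)=−, sgn(-97223)=−, so -1.
(a,b)_47: α=3, u≡2; β=2, v≡33 (mod 47); (2|47)=+1, (33|47)=-1; sign (−1)^0·+1^2·-1^3 = -1.
(a,b)_13: α=3, u≡1; β=2, v≡9 (mod 13); (1|13)=+1, (9|13)=+1; sign (−1)^0·+1^2·+1^3 = +1.
(a,b)_5: α=3, u≡3; β=2, v≡2 (mod 5); (3|5)=-1, (2|5)=-1; sign (−1)^0·-1^2·-1^3 = -1.
(a,b)_7: α=3, u≡5; β=1, v≡6 (mod 7); (5|7)=-1, (6|7)=-1; sign (−1)^1·-1^1·-1^3 = -1.
Ram(-406315, -97223) = {5, 7, 47, ∞}; no ℚ_5-point on the conic.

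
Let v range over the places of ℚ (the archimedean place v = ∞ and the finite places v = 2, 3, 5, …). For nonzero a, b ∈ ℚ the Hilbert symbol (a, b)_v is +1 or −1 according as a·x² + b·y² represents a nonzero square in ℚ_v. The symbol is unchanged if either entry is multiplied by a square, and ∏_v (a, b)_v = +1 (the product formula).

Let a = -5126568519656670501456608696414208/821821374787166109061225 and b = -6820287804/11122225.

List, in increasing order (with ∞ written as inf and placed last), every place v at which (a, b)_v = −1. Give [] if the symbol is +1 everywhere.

[7, 11, 19, inf]

Mod squares: a ≡ -11067, b ≡ -6479. Check v ∈ {∞, 2, 3, 5, 7, 11, 13, 17, 19, 23, 29, 31, 47}.
v=19: a=19^6·(≡18), b=19^3·(≡17) mod 19; (18|19)=-1, (17|19)=+1; (−1)^{6·3·9}·(-1)^3·(+1)^6 = -1.
v=17: a=17^1·(≡6), b=17^0·(≡9) mod 17; (6|17)=-1, (9|17)=+1; (−1)^{1·0·8}·(-1)^0·(+1)^1 = +1.
v=7: a=7^3·(≡1), b=7^0·(≡3) mod 7; (1|7)=+1, (3|7)=-1; (−1)^{3·0·3}·(+1)^0·(-1)^3 = -1.
v=31: a=31^3·(≡3), b=31^1·(≡14) mod 31; (3|31)=-1, (14|31)=+1; (−1)^{3·1·15}·(-1)^1·(+1)^3 = +1.
v=47: a=47^-2·(≡7), b=47^0·(≡18) mod 47; (7|47)=+1, (18|47)=+1; (−1)^{-2·0·23}·(+1)^0·(+1)^-2 = +1.
v=2: v_2(a)=12, v_2(b)=2; units ≡ 5, 1 (mod 8); ε·ε+αω+βω = 0·0+12·0+2·1 ≡ 0  ⇒  (a,b)_2 = +1.
v=11: a=11^4·(≡8), b=11^1·(≡3) mod 11; (8|11)=-1, (3|11)=+1; (−1)^{4·1·5}·(-1)^1·(+1)^4 = -1.
v=∞: -11067 < 0 and -6479 < 0  ⇒  (a,b)_∞ = -1.
v=3: a=3^21·(≡1), b=3^6·(≡1) mod 3; (1|3)=+1, (1|3)=+1; (−1)^{21·6·1}·(+1)^6·(+1)^21 = +1.
v=5: a=5^-2·(≡3), b=5^-2·(≡4) mod 5; (3|5)=-1, (4|5)=+1; (−1)^{-2·-2·2}·(-1)^-2·(+1)^-2 = +1.
v=13: a=13^-2·(≡12), b=13^0·(≡6) mod 13; (12|13)=+1, (6|13)=-1; (−1)^{-2·0·6}·(+1)^0·(-1)^-2 = +1.
v=23: a=23^-6·(≡5), b=23^-2·(≡5) mod 23; (5|23)=-1, (5|23)=-1; (−1)^{-6·-2·11}·(-1)^-2·(-1)^-6 = +1.
v=29: a=29^-6·(≡18), b=29^-2·(≡27) mod 29; (18|29)=-1, (27|29)=-1; (−1)^{-6·-2·14}·(-1)^-2·(-1)^-6 = +1.
Ram(-11067, -6479) = {7, 11, 19, ∞}; no ℚ_7-point on the conic.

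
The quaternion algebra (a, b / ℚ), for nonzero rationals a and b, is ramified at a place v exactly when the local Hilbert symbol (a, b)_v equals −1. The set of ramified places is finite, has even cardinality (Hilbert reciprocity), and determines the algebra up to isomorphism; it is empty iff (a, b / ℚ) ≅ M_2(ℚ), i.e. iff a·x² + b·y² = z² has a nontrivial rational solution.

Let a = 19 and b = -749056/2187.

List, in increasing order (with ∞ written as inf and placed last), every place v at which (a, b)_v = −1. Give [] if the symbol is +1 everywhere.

[7, 11]

(a, b) ≡ (19, -8778) mod (ℚ^×)²; places V = {2, 3, 7, 11, 19, ∞}.
(a,b)_2: α=0, β=9; u≡3, v≡3 (mod 8); ε(u)ε(v)=1·1, αω(v)=0·1, βω(u)=9·1; sum ≡ 0  ⇒  +1.
(a,b)_7: α=0, u≡5; β=1, v≡5 (mod 7); (5|7)=-1, (5|7)=-1; sign (−1)^0·-1^1·-1^0 = -1.
(a,b)_3: α=0, u≡1; β=-7, v≡2 (mod 3); (1|3)=+1, (2|3)=-1; sign (−1)^0·+1^-7·-1^0 = +1.
(a,b)_19: α=1, u≡1; β=1, v≡10 (mod 19); (1|19)=+1, (10|19)=-1; sign (−1)^1·+1^1·-1^1 = +1.
(a,b)_11: α=0, u≡8; β=1, v≡3 (mod 11); (8|11)=-1, (3|11)=+1; sign (−1)^0·-1^1·+1^0 = -1.
(a,b)_∞: sgn(19)=+, sgn(-8778)=−, so +1.
|Ram(19, -8778)| = 2, even; anisotropic at {7, 11}.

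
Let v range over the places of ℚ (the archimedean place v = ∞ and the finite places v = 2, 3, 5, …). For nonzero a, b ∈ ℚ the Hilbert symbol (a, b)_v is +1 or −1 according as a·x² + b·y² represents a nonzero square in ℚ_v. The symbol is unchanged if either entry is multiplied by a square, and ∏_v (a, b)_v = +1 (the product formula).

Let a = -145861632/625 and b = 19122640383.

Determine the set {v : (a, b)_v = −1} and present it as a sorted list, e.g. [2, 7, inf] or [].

[11, 17]

Mod squares: a ≡ -323, b ≡ 1081047. Check v ∈ {∞, 2, 3, 5, 7, 11, 17, 19, 41, 47}.
v=2: v_2(a)=10, v_2(b)=0; units ≡ 5, 7 (mod 8); ε·ε+αω+βω = 0·1+10·0+0·1 ≡ 0  ⇒  (a,b)_2 = +1.
v=47: a=47^0·(≡37), b=47^1·(≡24) mod 47; (37|47)=+1, (24|47)=+1; (−1)^{0·1·23}·(+1)^1·(+1)^0 = +1.
v=∞: -323 < 0 and 1081047 > 0  ⇒  (a,b)_∞ = +1.
v=7: a=7^2·(≡5), b=7^2·(≡1) mod 7; (5|7)=-1, (1|7)=+1; (−1)^{2·2·3}·(-1)^2·(+1)^2 = +1.
v=11: a=11^0·(≡2), b=11^1·(≡3) mod 11; (2|11)=-1, (3|11)=+1; (−1)^{0·1·5}·(-1)^1·(+1)^0 = -1.
v=5: a=5^-4·(≡3), b=5^0·(≡3) mod 5; (3|5)=-1, (3|5)=-1; (−1)^{-4·0·2}·(-1)^0·(-1)^-4 = +1.
v=3: a=3^2·(≡1), b=3^1·(≡1) mod 3; (1|3)=+1, (1|3)=+1; (−1)^{2·1·1}·(+1)^1·(+1)^2 = +1.
v=17: a=17^1·(≡15), b=17^1·(≡14) mod 17; (15|17)=+1, (14|17)=-1; (−1)^{1·1·8}·(+1)^1·(-1)^1 = -1.
v=41: a=41^0·(≡5), b=41^1·(≡31) mod 41; (5|41)=+1, (31|41)=+1; (−1)^{0·1·20}·(+1)^1·(+1)^0 = +1.
v=19: a=19^1·(≡8), b=19^2·(≡6) mod 19; (8|19)=-1, (6|19)=+1; (−1)^{1·2·9}·(-1)^2·(+1)^1 = +1.
|Ram(-323, 1081047)| = 2, even; anisotropic at {11, 17}.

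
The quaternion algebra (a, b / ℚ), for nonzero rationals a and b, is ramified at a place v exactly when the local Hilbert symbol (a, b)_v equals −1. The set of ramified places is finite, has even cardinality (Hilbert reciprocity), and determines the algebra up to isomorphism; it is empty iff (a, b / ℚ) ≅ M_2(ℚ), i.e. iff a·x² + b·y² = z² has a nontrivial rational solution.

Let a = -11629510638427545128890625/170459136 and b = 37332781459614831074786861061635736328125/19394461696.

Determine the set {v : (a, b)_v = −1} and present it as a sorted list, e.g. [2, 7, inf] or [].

[29, 37]

(a, b) ≡ (-383801, 219965) mod (ℚ^×)²; places V = {2, 3, 5, 7, 11, 13, 17, 23, 29, 37, 41, ∞}.
(a,b)_5: α=6, u≡1; β=9, v≡2 (mod 5); (1|5)=+1, (2|5)=-1; sign (−1)^0·+1^9·-1^6 = +1.
(a,b)_37: α=3, u≡20; β=5, v≡25 (mod 37); (20|37)=-1, (25|37)=+1; sign (−1)^0·-1^5·+1^3 = -1.
(a,b)_7: α=2, u≡2; β=2, v≡2 (mod 7); (2|7)=+1, (2|7)=+1; sign (−1)^0·+1^2·+1^2 = +1.
(a,b)_11: α=3, u≡5; β=4, v≡4 (mod 11); (5|11)=+1, (4|11)=+1; sign (−1)^0·+1^4·+1^3 = +1.
(a,b)_3: α=-2, u≡1; β=2, v≡2 (mod 3); (1|3)=+1, (2|3)=-1; sign (−1)^0·+1^2·-1^-2 = +1.
(a,b)_29: α=2, u≡18; β=3, v≡6 (mod 29); (18|29)=-1, (6|29)=+1; sign (−1)^0·-1^3·+1^2 = -1.
(a,b)_23: α=1, u≡21; β=2, v≡3 (mod 23); (21|23)=-1, (3|23)=+1; sign (−1)^0·-1^2·+1^1 = +1.
(a,b)_∞: sgn(-383801)=−, sgn(219965)=+, so +1.
(a,b)_13: α=2, u≡5; β=4, v≡2 (mod 13); (5|13)=-1, (2|13)=-1; sign (−1)^0·-1^4·-1^2 = +1.
(a,b)_41: α=3, u≡3; β=5, v≡17 (mod 41); (3|41)=-1, (17|41)=-1; sign (−1)^0·-1^5·-1^3 = +1.
(a,b)_2: α=-16, β=-26; u≡7, v≡5 (mod 8); ε(u)ε(v)=1·0, αω(v)=-16·1, βω(u)=-26·0; sum ≡ 0  ⇒  +1.
(a,b)_17: α=-2, u≡13; β=-2, v≡15 (mod 17); (13|17)=+1, (15|17)=+1; sign (−1)^0·+1^-2·+1^-2 = +1.
(-383801, 219965 / ℚ) ramifies at {29, 37}: a division algebra.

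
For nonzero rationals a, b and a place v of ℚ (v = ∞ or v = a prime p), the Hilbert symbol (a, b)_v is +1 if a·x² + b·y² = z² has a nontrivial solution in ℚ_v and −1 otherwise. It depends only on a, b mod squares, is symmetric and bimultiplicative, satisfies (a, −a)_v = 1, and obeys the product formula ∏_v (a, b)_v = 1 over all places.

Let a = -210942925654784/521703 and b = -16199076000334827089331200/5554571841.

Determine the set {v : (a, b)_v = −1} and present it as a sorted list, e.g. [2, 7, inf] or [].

[2, 7, 29, inf]

(a, b) ≡ (-5957, -1073) mod (ℚ^×)²; places V = {2, 3, 5, 7, 13, 23, 29, 37, ∞}.
(a,b)_13: α=-2, u≡9; β=-4, v≡5 (mod 13); (9|13)=+1, (5|13)=-1; sign (−1)^0·+1^-4·-1^-2 = +1.
(a,b)_5: α=0, u≡2; β=2, v≡2 (mod 5); (2|5)=-1, (2|5)=-1; sign (−1)^0·-1^2·-1^0 = +1.
(a,b)_37: α=3, u≡6; β=5, v≡13 (mod 37); (6|37)=-1, (13|37)=-1; sign (−1)^0·-1^5·-1^3 = +1.
(a,b)_29: α=4, u≡11; β=7, v≡18 (mod 29); (11|29)=-1, (18|29)=-1; sign (−1)^0·-1^7·-1^4 = -1.
(a,b)_3: α=-2, u≡1; β=-4, v≡1 (mod 3); (1|3)=+1, (1|3)=+1; sign (−1)^0·+1^-4·+1^-2 = +1.
(a,b)_2: α=8, β=10; u≡3, v≡7 (mod 8); ε(u)ε(v)=1·1, αω(v)=8·0, βω(u)=10·1; sum ≡ 1  ⇒  -1.
(a,b)_23: α=1, u≡5; β=2, v≡2 (mod 23); (5|23)=-1, (2|23)=+1; sign (−1)^0·-1^2·+1^1 = +1.
(a,b)_7: α=-3, u≡3; β=-4, v≡3 (mod 7); (3|7)=-1, (3|7)=-1; sign (−1)^0·-1^-4·-1^-3 = -1.
(a,b)_∞: sgn(-5957)=−, sgn(-1073)=−, so -1.
(-5957, -1073 / ℚ) ramifies at {2, 7, 29, ∞}: a division algebra.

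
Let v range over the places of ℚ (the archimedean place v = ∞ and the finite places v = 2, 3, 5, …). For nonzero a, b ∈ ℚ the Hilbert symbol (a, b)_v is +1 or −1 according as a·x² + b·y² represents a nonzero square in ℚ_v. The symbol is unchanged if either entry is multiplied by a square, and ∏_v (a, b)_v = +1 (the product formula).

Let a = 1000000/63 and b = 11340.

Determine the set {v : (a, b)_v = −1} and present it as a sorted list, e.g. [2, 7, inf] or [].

[2, 5]

(a, b) ≡ (7, 35) mod (ℚ^×)²; places V = {2, 3, 5, 7, ∞}.
(a,b)_∞: sgn(7)=+, sgn(35)=+, so +1.
(a,b)_5: α=6, u≡3; β=1, v≡3 (mod 5); (3|5)=-1, (3|5)=-1; sign (−1)^0·-1^1·-1^6 = -1.
(a,b)_3: α=-2, u≡1; β=4, v≡2 (mod 3); (1|3)=+1, (2|3)=-1; sign (−1)^0·+1^4·-1^-2 = +1.
(a,b)_7: α=-1, u≡4; β=1, v≡3 (mod 7); (4|7)=+1, (3|7)=-1; sign (−1)^1·+1^1·-1^-1 = +1.
(a,b)_2: α=6, β=2; u≡7, v≡3 (mod 8); ε(u)ε(v)=1·1, αω(v)=6·1, βω(u)=2·0; sum ≡ 1  ⇒  -1.
Ram(7, 35) = {2, 5}; no ℚ_2-point on the conic.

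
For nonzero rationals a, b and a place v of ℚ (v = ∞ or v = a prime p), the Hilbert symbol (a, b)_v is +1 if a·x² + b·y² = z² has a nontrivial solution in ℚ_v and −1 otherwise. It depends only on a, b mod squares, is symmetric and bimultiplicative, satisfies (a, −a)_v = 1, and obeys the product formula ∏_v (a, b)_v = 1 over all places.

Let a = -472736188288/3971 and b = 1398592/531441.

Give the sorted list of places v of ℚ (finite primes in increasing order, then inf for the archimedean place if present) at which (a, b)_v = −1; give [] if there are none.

[2, 7, 11, 13]

(a, b) ≡ (-58058, 13) mod (ℚ^×)²; places V = {2, 3, 7, 11, 13, 19, 29, 41, ∞}.
(a,b)_∞: sgn(-58058)=−, sgn(13)=+, so +1.
(a,b)_19: α=-2, u≡17; β=0, v≡14 (mod 19); (17|19)=+1, (14|19)=-1; sign (−1)^0·+1^0·-1^-2 = +1.
(a,b)_41: α=0, u≡40; β=2, v≡29 (mod 41); (40|41)=+1, (29|41)=-1; sign (−1)^0·+1^2·-1^0 = +1.
(a,b)_11: α=-1, u≡6; β=0, v≡7 (mod 11); (6|11)=-1, (7|11)=-1; sign (−1)^0·-1^0·-1^-1 = -1.
(a,b)_2: α=7, β=6; u≡3, v≡5 (mod 8); ε(u)ε(v)=1·0, αω(v)=7·1, βω(u)=6·1; sum ≡ 1  ⇒  -1.
(a,b)_13: α=5, u≡5; β=1, v≡9 (mod 13); (5|13)=-1, (9|13)=+1; sign (−1)^0·-1^1·+1^5 = -1.
(a,b)_7: α=3, u≡1; β=0, v≡6 (mod 7); (1|7)=+1, (6|7)=-1; sign (−1)^0·+1^0·-1^3 = -1.
(a,b)_29: α=1, u≡23; β=0, v≡6 (mod 29); (23|29)=+1, (6|29)=+1; sign (−1)^0·+1^0·+1^1 = +1.
(a,b)_3: α=0, u≡1; β=-12, v≡1 (mod 3); (1|3)=+1, (1|3)=+1; sign (−1)^0·+1^-12·+1^0 = +1.
|Ram(-58058, 13)| = 4, even; anisotropic at {2, 7, 11, 13}.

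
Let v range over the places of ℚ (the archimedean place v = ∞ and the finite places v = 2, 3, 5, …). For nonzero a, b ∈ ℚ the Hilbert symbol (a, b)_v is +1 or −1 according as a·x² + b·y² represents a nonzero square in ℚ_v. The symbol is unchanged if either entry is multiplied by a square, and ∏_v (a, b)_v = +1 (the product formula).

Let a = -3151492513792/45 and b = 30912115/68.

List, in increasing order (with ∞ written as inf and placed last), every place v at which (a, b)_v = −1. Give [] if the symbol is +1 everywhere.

[2, 5, 13, 17]

Mod squares: a ≡ -1190, b ≡ 993395. Check v ∈ {∞, 2, 3, 5, 7, 13, 17, 23, 29, 31}.
v=13: a=13^0·(≡11), b=13^1·(≡4) mod 13; (11|13)=-1, (4|13)=+1; (−1)^{0·1·6}·(-1)^1·(+1)^0 = -1.
v=3: a=3^-2·(≡1), b=3^0·(≡2) mod 3; (1|3)=+1, (2|3)=-1; (−1)^{-2·0·1}·(+1)^0·(-1)^-2 = +1.
v=23: a=23^0·(≡3), b=23^2·(≡8) mod 23; (3|23)=+1, (8|23)=+1; (−1)^{0·2·11}·(+1)^2·(+1)^0 = +1.
v=5: a=5^-1·(≡2), b=5^1·(≡1) mod 5; (2|5)=-1, (1|5)=+1; (−1)^{-1·1·2}·(-1)^1·(+1)^-1 = -1.
v=17: a=17^1·(≡8), b=17^-1·(≡3) mod 17; (8|17)=+1, (3|17)=-1; (−1)^{1·-1·8}·(+1)^-1·(-1)^1 = -1.
v=29: a=29^2·(≡16), b=29^1·(≡4) mod 29; (16|29)=+1, (4|29)=+1; (−1)^{2·1·14}·(+1)^1·(+1)^2 = +1.
v=∞: -1190 < 0 and 993395 > 0  ⇒  (a,b)_∞ = +1.
v=2: v_2(a)=15, v_2(b)=-2; units ≡ 5, 3 (mod 8); ε·ε+αω+βω = 0·1+15·1+-2·1 ≡ 1  ⇒  (a,b)_2 = -1.
v=7: a=7^1·(≡5), b=7^0·(≡2) mod 7; (5|7)=-1, (2|7)=+1; (−1)^{1·0·3}·(-1)^0·(+1)^1 = +1.
v=31: a=31^2·(≡28), b=31^1·(≡29) mod 31; (28|31)=+1, (29|31)=-1; (−1)^{2·1·15}·(+1)^1·(-1)^2 = +1.
|Ram(-1190, 993395)| = 4, even; anisotropic at {2, 5, 13, 17}.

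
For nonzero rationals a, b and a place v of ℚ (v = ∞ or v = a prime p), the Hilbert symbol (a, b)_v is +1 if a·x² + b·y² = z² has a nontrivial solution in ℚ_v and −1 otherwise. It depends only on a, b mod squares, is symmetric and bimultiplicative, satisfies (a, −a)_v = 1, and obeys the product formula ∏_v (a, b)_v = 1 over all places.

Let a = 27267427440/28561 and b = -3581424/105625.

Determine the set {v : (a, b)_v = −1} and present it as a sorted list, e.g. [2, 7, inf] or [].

[3, 19]

(a, b) ≡ (15, -24871) mod (ℚ^×)²; places V = {2, 3, 5, 7, 11, 13, 17, 19, ∞}.
(a,b)_7: α=0, u≡1; β=1, v≡6 (mod 7); (1|7)=+1, (6|7)=-1; sign (−1)^0·+1^1·-1^0 = +1.
(a,b)_13: α=-4, u≡6; β=-2, v≡11 (mod 13); (6|13)=-1, (11|13)=-1; sign (−1)^0·-1^-2·-1^-4 = +1.
(a,b)_17: α=2, u≡8; β=1, v≡15 (mod 17); (8|17)=+1, (15|17)=+1; sign (−1)^0·+1^1·+1^2 = +1.
(a,b)_2: α=4, β=4; u≡7, v≡1 (mod 8); ε(u)ε(v)=1·0, αω(v)=4·0, βω(u)=4·0; sum ≡ 0  ⇒  +1.
(a,b)_∞: sgn(15)=+, sgn(-24871)=−, so +1.
(a,b)_11: α=2, u≡4; β=1, v≡9 (mod 11); (4|11)=+1, (9|11)=+1; sign (−1)^0·+1^1·+1^2 = +1.
(a,b)_19: α=2, u≡15; β=1, v≡15 (mod 19); (15|19)=-1, (15|19)=-1; sign (−1)^0·-1^1·-1^2 = -1.
(a,b)_3: α=3, u≡2; β=2, v≡2 (mod 3); (2|3)=-1, (2|3)=-1; sign (−1)^0·-1^2·-1^3 = -1.
(a,b)_5: α=1, u≡3; β=-4, v≡4 (mod 5); (3|5)=-1, (4|5)=+1; sign (−1)^0·-1^-4·+1^1 = +1.
|Ram(15, -24871)| = 2, even; anisotropic at {3, 19}.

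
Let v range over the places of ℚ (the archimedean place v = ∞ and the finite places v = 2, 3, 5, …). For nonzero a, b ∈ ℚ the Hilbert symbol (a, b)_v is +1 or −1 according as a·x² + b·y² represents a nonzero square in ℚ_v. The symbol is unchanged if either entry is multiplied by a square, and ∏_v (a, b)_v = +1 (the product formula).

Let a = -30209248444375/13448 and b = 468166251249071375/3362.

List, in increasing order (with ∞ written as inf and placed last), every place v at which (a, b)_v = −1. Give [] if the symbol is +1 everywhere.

(a, b) ≡ (-4862, 910) mod (ℚ^×)²; places V = {2, 5, 7, 11, 13, 17, 29, 41, ∞}.
(a,b)_7: α=6, u≡3; β=3, v≡2 (mod 7); (3|7)=-1, (2|7)=+1; sign (−1)^0·-1^3·+1^6 = -1.
(a,b)_5: α=4, u≡3; β=3, v≡3 (mod 5); (3|5)=-1, (3|5)=-1; sign (−1)^0·-1^3·-1^4 = -1.
(a,b)_13: α=3, u≡3; β=5, v≡7 (mod 13); (3|13)=+1, (7|13)=-1; sign (−1)^0·+1^5·-1^3 = -1.
(a,b)_∞: sgn(-4862)=−, sgn(910)=+, so +1.
(a,b)_41: α=-2, u≡17; β=-2, v≡8 (mod 41); (17|41)=-1, (8|41)=+1; sign (−1)^0·-1^-2·+1^-2 = +1.
(a,b)_17: α=1, u≡3; β=2, v≡16 (mod 17); (3|17)=-1, (16|17)=+1; sign (−1)^0·-1^2·+1^1 = +1.
(a,b)_11: α=1, u≡9; β=2, v≡8 (mod 11); (9|11)=+1, (8|11)=-1; sign (−1)^0·+1^2·-1^1 = -1.
(a,b)_29: α=0, u≡3; β=2, v≡21 (mod 29); (3|29)=-1, (21|29)=-1; sign (−1)^0·-1^2·-1^0 = +1.
(a,b)_2: α=-3, β=-1; u≡1, v≡7 (mod 8); ε(u)ε(v)=0·1, αω(v)=-3·0, βω(u)=-1·0; sum ≡ 0  ⇒  +1.
|Ram(-4862, 910)| = 4, even; anisotropic at {5, 7, 11, 13}.

[5, 7, 11, 13]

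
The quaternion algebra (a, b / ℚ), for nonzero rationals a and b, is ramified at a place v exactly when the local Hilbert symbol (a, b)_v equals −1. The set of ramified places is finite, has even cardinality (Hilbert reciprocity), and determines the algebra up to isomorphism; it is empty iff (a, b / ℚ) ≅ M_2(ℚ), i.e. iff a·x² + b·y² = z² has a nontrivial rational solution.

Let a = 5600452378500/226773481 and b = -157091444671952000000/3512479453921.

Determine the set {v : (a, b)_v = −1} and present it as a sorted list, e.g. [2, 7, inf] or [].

[5, 23]

Mod squares: a ≡ 665, b ≡ -437. Check v ∈ {∞, 2, 3, 5, 7, 11, 19, 23, 37}.
v=3: a=3^2·(≡2), b=3^0·(≡1) mod 3; (2|3)=-1, (1|3)=+1; (−1)^{2·0·1}·(-1)^0·(+1)^2 = +1.
v=2: v_2(a)=2, v_2(b)=10; units ≡ 1, 3 (mod 8); ε·ε+αω+βω = 0·1+2·1+10·0 ≡ 0  ⇒  (a,b)_2 = +1.
v=7: a=7^3·(≡1), b=7^6·(≡4) mod 7; (1|7)=+1, (4|7)=+1; (−1)^{3·6·3}·(+1)^6·(+1)^3 = +1.
v=11: a=11^-2·(≡4), b=11^0·(≡5) mod 11; (4|11)=+1, (5|11)=+1; (−1)^{-2·0·5}·(+1)^0·(+1)^-2 = +1.
v=19: a=19^3·(≡4), b=19^3·(≡3) mod 19; (4|19)=+1, (3|19)=-1; (−1)^{3·3·9}·(+1)^3·(-1)^3 = +1.
v=23: a=23^2·(≡15), b=23^3·(≡8) mod 23; (15|23)=-1, (8|23)=+1; (−1)^{2·3·11}·(-1)^3·(+1)^2 = -1.
v=37: a=37^-4·(≡27), b=37^-8·(≡16) mod 37; (27|37)=+1, (16|37)=+1; (−1)^{-4·-8·18}·(+1)^-8·(+1)^-4 = +1.
v=5: a=5^3·(≡3), b=5^6·(≡2) mod 5; (3|5)=-1, (2|5)=-1; (−1)^{3·6·2}·(-1)^6·(-1)^3 = -1.
v=∞: 665 > 0 and -437 < 0  ⇒  (a,b)_∞ = +1.
Ram(665, -437) = {5, 23}; no ℚ_5-point on the conic.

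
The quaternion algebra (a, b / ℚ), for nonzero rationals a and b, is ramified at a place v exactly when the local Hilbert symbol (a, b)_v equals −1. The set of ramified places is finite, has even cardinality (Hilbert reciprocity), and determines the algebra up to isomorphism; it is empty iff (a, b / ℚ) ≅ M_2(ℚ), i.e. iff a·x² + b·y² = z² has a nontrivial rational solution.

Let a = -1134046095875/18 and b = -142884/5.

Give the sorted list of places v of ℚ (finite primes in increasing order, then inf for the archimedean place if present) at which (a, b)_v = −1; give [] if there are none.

Mod squares: a ≡ -1101430, b ≡ -5. Check v ∈ {∞, 2, 3, 5, 7, 11, 17, 19, 31, 41}.
v=19: a=19^1·(≡12), b=19^0·(≡3) mod 19; (12|19)=-1, (3|19)=-1; (−1)^{1·0·9}·(-1)^0·(-1)^1 = -1.
v=2: v_2(a)=-1, v_2(b)=2; units ≡ 5, 3 (mod 8); ε·ε+αω+βω = 0·1+-1·1+2·1 ≡ 1  ⇒  (a,b)_2 = -1.
v=∞: -1101430 < 0 and -5 < 0  ⇒  (a,b)_∞ = -1.
v=41: a=41^2·(≡35), b=41^0·(≡33) mod 41; (35|41)=-1, (33|41)=+1; (−1)^{2·0·20}·(-1)^0·(+1)^2 = +1.
v=5: a=5^3·(≡1), b=5^-1·(≡1) mod 5; (1|5)=+1, (1|5)=+1; (−1)^{3·-1·2}·(+1)^-1·(+1)^3 = +1.
v=3: a=3^-2·(≡2), b=3^6·(≡1) mod 3; (2|3)=-1, (1|3)=+1; (−1)^{-2·6·1}·(-1)^6·(+1)^-2 = +1.
v=17: a=17^1·(≡3), b=17^0·(≡7) mod 17; (3|17)=-1, (7|17)=-1; (−1)^{1·0·8}·(-1)^0·(-1)^1 = -1.
v=31: a=31^1·(≡22), b=31^0·(≡30) mod 31; (22|31)=-1, (30|31)=-1; (−1)^{1·0·15}·(-1)^0·(-1)^1 = -1.
v=11: a=11^1·(≡3), b=11^0·(≡10) mod 11; (3|11)=+1, (10|11)=-1; (−1)^{1·0·5}·(+1)^0·(-1)^1 = -1.
v=7: a=7^2·(≡3), b=7^2·(≡2) mod 7; (3|7)=-1, (2|7)=+1; (−1)^{2·2·3}·(-1)^2·(+1)^2 = +1.
(-1101430, -5 / ℚ) ramifies at {2, 11, 17, 19, 31, ∞}: a division algebra.

[2, 11, 17, 19, 31, inf]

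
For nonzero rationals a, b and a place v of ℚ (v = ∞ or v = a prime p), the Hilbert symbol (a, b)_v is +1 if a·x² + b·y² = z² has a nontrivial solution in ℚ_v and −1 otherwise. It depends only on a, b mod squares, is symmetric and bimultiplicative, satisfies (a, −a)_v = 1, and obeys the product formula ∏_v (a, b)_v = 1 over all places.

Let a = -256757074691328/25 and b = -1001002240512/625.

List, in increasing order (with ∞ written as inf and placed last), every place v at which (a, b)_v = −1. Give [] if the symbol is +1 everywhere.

[17, inf]

Mod squares: a ≡ -1173, b ≡ -14858. Check v ∈ {∞, 2, 3, 5, 17, 19, 23}.
v=19: a=19^4·(≡7), b=19^3·(≡9) mod 19; (7|19)=+1, (9|19)=+1; (−1)^{4·3·9}·(+1)^3·(+1)^4 = +1.
v=5: a=5^-2·(≡2), b=5^-4·(≡3) mod 5; (2|5)=-1, (3|5)=-1; (−1)^{-2·-4·2}·(-1)^-4·(-1)^-2 = +1.
v=23: a=23^1·(≡3), b=23^1·(≡7) mod 23; (3|23)=+1, (7|23)=-1; (−1)^{1·1·11}·(+1)^1·(-1)^1 = +1.
v=17: a=17^1·(≡2), b=17^1·(≡3) mod 17; (2|17)=+1, (3|17)=-1; (−1)^{1·1·8}·(+1)^1·(-1)^1 = -1.
v=3: a=3^9·(≡2), b=3^6·(≡1) mod 3; (2|3)=-1, (1|3)=+1; (−1)^{9·6·1}·(-1)^6·(+1)^9 = +1.
v=2: v_2(a)=8, v_2(b)=9; units ≡ 3, 3 (mod 8); ε·ε+αω+βω = 1·1+8·1+9·1 ≡ 0  ⇒  (a,b)_2 = +1.
v=∞: -1173 < 0 and -14858 < 0  ⇒  (a,b)_∞ = -1.
(-1173, -14858 / ℚ) ramifies at {17, ∞}: a division algebra.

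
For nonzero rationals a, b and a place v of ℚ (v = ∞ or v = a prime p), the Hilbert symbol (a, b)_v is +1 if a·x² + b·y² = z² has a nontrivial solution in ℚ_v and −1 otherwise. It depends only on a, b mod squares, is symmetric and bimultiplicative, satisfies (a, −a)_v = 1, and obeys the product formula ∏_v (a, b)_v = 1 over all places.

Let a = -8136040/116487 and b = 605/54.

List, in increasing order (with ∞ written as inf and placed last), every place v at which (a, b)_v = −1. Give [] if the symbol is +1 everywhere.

(a, b) ≡ (-70, 30) mod (ℚ^×)²; places V = {2, 3, 5, 7, 11, 41, 43, ∞}.
(a,b)_43: α=-2, u≡21; β=0, v≡12 (mod 43); (21|43)=+1, (12|43)=-1; sign (−1)^0·+1^0·-1^-2 = +1.
(a,b)_3: α=-2, u≡2; β=-3, v≡1 (mod 3); (2|3)=-1, (1|3)=+1; sign (−1)^0·-1^-3·+1^-2 = -1.
(a,b)_5: α=1, u≡1; β=1, v≡4 (mod 5); (1|5)=+1, (4|5)=+1; sign (−1)^0·+1^1·+1^1 = +1.
(a,b)_∞: sgn(-70)=−, sgn(30)=+, so +1.
(a,b)_11: α=2, u≡10; β=2, v≡6 (mod 11); (10|11)=-1, (6|11)=-1; sign (−1)^0·-1^2·-1^2 = +1.
(a,b)_41: α=2, u≡27; β=0, v≡15 (mod 41); (27|41)=-1, (15|41)=-1; sign (−1)^0·-1^0·-1^2 = +1.
(a,b)_7: α=-1, u≡2; β=0, v≡2 (mod 7); (2|7)=+1, (2|7)=+1; sign (−1)^0·+1^0·+1^-1 = +1.
(a,b)_2: α=3, β=-1; u≡5, v≡7 (mod 8); ε(u)ε(v)=0·1, αω(v)=3·0, βω(u)=-1·1; sum ≡ 1  ⇒  -1.
(-70, 30 / ℚ) ramifies at {2, 3}: a division algebra.

[2, 3]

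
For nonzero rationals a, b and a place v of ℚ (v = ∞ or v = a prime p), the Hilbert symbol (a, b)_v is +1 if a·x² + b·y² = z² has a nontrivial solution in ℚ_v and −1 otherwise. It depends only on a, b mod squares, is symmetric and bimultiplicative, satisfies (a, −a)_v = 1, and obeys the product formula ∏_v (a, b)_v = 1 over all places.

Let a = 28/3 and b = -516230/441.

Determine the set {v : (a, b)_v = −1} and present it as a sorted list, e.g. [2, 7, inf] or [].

Mod squares: a ≡ 21, b ≡ -1430. Check v ∈ {∞, 2, 3, 5, 7, 11, 13, 19}.
v=5: a=5^0·(≡1), b=5^1·(≡4) mod 5; (1|5)=+1, (4|5)=+1; (−1)^{0·1·2}·(+1)^1·(+1)^0 = +1.
v=11: a=11^0·(≡2), b=11^1·(≡7) mod 11; (2|11)=-1, (7|11)=-1; (−1)^{0·1·5}·(-1)^1·(-1)^0 = -1.
v=2: v_2(a)=2, v_2(b)=1; units ≡ 5, 5 (mod 8); ε·ε+αω+βω = 0·0+2·1+1·1 ≡ 1  ⇒  (a,b)_2 = -1.
v=7: a=7^1·(≡6), b=7^-2·(≡3) mod 7; (6|7)=-1, (3|7)=-1; (−1)^{1·-2·3}·(-1)^-2·(-1)^1 = -1.
v=3: a=3^-1·(≡1), b=3^-2·(≡1) mod 3; (1|3)=+1, (1|3)=+1; (−1)^{-1·-2·1}·(+1)^-2·(+1)^-1 = +1.
v=19: a=19^0·(≡3), b=19^2·(≡13) mod 19; (3|19)=-1, (13|19)=-1; (−1)^{0·2·9}·(-1)^2·(-1)^0 = +1.
v=∞: 21 > 0 and -1430 < 0  ⇒  (a,b)_∞ = +1.
v=13: a=13^0·(≡5), b=13^1·(≡8) mod 13; (5|13)=-1, (8|13)=-1; (−1)^{0·1·6}·(-1)^1·(-1)^0 = -1.
(21, -1430 / ℚ) ramifies at {2, 7, 11, 13}: a division algebra.

[2, 7, 11, 13]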